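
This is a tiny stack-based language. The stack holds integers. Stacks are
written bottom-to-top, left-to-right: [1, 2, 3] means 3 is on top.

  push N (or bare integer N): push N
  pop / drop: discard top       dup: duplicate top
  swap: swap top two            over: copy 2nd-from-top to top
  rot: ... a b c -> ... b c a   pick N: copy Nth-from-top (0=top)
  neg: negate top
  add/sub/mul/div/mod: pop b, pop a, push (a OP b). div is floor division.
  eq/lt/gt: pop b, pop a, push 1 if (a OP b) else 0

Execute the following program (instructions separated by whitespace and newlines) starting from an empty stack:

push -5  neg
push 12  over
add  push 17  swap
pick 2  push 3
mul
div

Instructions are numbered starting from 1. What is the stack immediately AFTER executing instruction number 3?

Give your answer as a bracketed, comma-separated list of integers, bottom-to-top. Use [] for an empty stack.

Step 1 ('push -5'): [-5]
Step 2 ('neg'): [5]
Step 3 ('push 12'): [5, 12]

Answer: [5, 12]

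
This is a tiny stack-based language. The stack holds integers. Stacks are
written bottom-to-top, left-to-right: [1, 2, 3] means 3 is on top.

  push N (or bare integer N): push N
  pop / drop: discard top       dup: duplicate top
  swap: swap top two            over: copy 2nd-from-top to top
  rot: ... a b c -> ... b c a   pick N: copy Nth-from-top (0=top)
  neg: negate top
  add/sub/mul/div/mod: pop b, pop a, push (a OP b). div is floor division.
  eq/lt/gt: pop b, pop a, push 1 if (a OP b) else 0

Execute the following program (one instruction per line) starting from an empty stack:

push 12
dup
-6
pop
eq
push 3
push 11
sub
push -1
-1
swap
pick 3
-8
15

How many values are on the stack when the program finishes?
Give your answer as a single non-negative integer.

After 'push 12': stack = [12] (depth 1)
After 'dup': stack = [12, 12] (depth 2)
After 'push -6': stack = [12, 12, -6] (depth 3)
After 'pop': stack = [12, 12] (depth 2)
After 'eq': stack = [1] (depth 1)
After 'push 3': stack = [1, 3] (depth 2)
After 'push 11': stack = [1, 3, 11] (depth 3)
After 'sub': stack = [1, -8] (depth 2)
After 'push -1': stack = [1, -8, -1] (depth 3)
After 'push -1': stack = [1, -8, -1, -1] (depth 4)
After 'swap': stack = [1, -8, -1, -1] (depth 4)
After 'pick 3': stack = [1, -8, -1, -1, 1] (depth 5)
After 'push -8': stack = [1, -8, -1, -1, 1, -8] (depth 6)
After 'push 15': stack = [1, -8, -1, -1, 1, -8, 15] (depth 7)

Answer: 7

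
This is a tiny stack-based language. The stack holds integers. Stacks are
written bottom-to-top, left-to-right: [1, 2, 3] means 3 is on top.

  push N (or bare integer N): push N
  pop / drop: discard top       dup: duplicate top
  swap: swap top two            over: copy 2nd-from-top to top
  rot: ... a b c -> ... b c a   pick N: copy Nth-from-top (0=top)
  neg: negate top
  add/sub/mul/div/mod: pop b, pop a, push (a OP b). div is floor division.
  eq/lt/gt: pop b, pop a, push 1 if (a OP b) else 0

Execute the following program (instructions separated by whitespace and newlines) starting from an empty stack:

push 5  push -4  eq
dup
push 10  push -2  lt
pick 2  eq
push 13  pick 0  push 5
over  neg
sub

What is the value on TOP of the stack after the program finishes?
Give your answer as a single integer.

After 'push 5': [5]
After 'push -4': [5, -4]
After 'eq': [0]
After 'dup': [0, 0]
After 'push 10': [0, 0, 10]
After 'push -2': [0, 0, 10, -2]
After 'lt': [0, 0, 0]
After 'pick 2': [0, 0, 0, 0]
After 'eq': [0, 0, 1]
After 'push 13': [0, 0, 1, 13]
After 'pick 0': [0, 0, 1, 13, 13]
After 'push 5': [0, 0, 1, 13, 13, 5]
After 'over': [0, 0, 1, 13, 13, 5, 13]
After 'neg': [0, 0, 1, 13, 13, 5, -13]
After 'sub': [0, 0, 1, 13, 13, 18]

Answer: 18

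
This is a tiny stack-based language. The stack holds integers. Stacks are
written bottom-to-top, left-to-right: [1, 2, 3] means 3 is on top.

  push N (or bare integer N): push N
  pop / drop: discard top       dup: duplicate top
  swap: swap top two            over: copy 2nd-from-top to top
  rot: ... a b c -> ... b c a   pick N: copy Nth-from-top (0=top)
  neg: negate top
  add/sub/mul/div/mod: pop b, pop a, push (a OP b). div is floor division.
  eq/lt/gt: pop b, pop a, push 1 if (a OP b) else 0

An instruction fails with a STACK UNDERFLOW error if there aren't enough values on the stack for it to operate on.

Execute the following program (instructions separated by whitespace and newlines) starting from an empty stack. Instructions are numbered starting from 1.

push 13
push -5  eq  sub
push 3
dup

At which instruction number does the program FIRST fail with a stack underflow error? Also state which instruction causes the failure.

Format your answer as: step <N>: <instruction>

Answer: step 4: sub

Derivation:
Step 1 ('push 13'): stack = [13], depth = 1
Step 2 ('push -5'): stack = [13, -5], depth = 2
Step 3 ('eq'): stack = [0], depth = 1
Step 4 ('sub'): needs 2 value(s) but depth is 1 — STACK UNDERFLOW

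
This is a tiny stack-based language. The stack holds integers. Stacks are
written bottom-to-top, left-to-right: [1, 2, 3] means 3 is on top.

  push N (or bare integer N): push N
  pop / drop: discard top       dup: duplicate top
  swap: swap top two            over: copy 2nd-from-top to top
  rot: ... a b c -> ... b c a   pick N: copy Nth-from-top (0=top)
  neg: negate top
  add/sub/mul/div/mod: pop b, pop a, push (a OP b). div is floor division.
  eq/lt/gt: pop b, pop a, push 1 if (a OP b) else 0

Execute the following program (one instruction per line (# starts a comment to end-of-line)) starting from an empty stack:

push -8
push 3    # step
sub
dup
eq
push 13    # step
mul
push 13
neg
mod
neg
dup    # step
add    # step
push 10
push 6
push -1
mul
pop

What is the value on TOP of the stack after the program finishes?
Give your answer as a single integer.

Answer: 10

Derivation:
After 'push -8': [-8]
After 'push 3': [-8, 3]
After 'sub': [-11]
After 'dup': [-11, -11]
After 'eq': [1]
After 'push 13': [1, 13]
After 'mul': [13]
After 'push 13': [13, 13]
After 'neg': [13, -13]
After 'mod': [0]
After 'neg': [0]
After 'dup': [0, 0]
After 'add': [0]
After 'push 10': [0, 10]
After 'push 6': [0, 10, 6]
After 'push -1': [0, 10, 6, -1]
After 'mul': [0, 10, -6]
After 'pop': [0, 10]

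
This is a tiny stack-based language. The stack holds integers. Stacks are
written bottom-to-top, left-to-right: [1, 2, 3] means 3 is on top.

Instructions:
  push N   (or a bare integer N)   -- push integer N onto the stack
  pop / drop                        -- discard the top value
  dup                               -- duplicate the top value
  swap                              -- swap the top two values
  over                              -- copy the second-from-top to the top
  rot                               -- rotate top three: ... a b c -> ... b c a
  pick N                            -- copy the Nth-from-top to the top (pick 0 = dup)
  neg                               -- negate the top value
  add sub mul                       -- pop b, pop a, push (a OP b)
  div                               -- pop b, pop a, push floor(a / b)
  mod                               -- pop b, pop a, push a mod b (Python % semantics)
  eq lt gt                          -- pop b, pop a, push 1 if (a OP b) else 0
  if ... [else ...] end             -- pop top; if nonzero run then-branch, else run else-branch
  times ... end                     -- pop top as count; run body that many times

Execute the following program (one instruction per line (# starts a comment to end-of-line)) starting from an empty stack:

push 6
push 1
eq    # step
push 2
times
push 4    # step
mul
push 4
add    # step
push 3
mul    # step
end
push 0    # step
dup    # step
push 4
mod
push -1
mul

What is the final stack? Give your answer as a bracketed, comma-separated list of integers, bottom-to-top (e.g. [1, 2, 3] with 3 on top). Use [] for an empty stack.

After 'push 6': [6]
After 'push 1': [6, 1]
After 'eq': [0]
After 'push 2': [0, 2]
After 'times': [0]
After 'push 4': [0, 4]
After 'mul': [0]
After 'push 4': [0, 4]
After 'add': [4]
After 'push 3': [4, 3]
After 'mul': [12]
After 'push 4': [12, 4]
After 'mul': [48]
After 'push 4': [48, 4]
After 'add': [52]
After 'push 3': [52, 3]
After 'mul': [156]
After 'push 0': [156, 0]
After 'dup': [156, 0, 0]
After 'push 4': [156, 0, 0, 4]
After 'mod': [156, 0, 0]
After 'push -1': [156, 0, 0, -1]
After 'mul': [156, 0, 0]

Answer: [156, 0, 0]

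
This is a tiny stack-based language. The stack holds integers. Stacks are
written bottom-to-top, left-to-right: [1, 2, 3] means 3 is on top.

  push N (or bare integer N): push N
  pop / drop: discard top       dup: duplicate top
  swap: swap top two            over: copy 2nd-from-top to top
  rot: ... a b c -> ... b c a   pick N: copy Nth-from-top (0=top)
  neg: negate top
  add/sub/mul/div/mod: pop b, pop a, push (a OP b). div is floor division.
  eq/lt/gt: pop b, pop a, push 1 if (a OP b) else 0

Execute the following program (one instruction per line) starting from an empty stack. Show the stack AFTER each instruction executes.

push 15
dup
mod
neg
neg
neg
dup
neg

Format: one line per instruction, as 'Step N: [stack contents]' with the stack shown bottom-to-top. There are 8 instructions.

Step 1: [15]
Step 2: [15, 15]
Step 3: [0]
Step 4: [0]
Step 5: [0]
Step 6: [0]
Step 7: [0, 0]
Step 8: [0, 0]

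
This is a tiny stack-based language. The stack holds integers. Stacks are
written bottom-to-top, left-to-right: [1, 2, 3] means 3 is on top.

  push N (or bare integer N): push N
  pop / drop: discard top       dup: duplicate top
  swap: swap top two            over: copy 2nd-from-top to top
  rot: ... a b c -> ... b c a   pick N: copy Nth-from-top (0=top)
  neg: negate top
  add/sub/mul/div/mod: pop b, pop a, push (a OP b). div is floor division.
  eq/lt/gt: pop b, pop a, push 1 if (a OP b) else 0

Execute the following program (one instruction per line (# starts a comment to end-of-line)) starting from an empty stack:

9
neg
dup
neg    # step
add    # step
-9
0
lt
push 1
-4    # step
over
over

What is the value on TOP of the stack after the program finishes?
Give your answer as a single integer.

Answer: -4

Derivation:
After 'push 9': [9]
After 'neg': [-9]
After 'dup': [-9, -9]
After 'neg': [-9, 9]
After 'add': [0]
After 'push -9': [0, -9]
After 'push 0': [0, -9, 0]
After 'lt': [0, 1]
After 'push 1': [0, 1, 1]
After 'push -4': [0, 1, 1, -4]
After 'over': [0, 1, 1, -4, 1]
After 'over': [0, 1, 1, -4, 1, -4]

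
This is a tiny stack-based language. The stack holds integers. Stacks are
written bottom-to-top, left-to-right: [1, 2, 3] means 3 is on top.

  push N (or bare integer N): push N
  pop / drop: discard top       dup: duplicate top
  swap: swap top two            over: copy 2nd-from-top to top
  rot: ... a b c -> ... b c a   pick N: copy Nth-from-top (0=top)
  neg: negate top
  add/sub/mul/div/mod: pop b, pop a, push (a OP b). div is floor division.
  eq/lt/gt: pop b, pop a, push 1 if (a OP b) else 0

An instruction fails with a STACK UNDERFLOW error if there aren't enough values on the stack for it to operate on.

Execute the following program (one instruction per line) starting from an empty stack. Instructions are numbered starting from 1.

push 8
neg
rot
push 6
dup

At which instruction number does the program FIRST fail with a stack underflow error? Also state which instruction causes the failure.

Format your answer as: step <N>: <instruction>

Step 1 ('push 8'): stack = [8], depth = 1
Step 2 ('neg'): stack = [-8], depth = 1
Step 3 ('rot'): needs 3 value(s) but depth is 1 — STACK UNDERFLOW

Answer: step 3: rot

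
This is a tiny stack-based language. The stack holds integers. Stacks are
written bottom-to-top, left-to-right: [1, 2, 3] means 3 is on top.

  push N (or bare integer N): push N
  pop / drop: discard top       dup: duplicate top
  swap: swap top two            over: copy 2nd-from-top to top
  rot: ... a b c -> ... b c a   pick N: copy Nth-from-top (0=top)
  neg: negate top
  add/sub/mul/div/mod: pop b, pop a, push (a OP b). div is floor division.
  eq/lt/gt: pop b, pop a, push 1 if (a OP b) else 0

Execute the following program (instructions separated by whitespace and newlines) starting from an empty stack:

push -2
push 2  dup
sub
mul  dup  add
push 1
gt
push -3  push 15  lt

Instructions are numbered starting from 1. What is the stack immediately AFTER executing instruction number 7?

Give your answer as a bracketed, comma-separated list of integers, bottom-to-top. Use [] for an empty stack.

Step 1 ('push -2'): [-2]
Step 2 ('push 2'): [-2, 2]
Step 3 ('dup'): [-2, 2, 2]
Step 4 ('sub'): [-2, 0]
Step 5 ('mul'): [0]
Step 6 ('dup'): [0, 0]
Step 7 ('add'): [0]

Answer: [0]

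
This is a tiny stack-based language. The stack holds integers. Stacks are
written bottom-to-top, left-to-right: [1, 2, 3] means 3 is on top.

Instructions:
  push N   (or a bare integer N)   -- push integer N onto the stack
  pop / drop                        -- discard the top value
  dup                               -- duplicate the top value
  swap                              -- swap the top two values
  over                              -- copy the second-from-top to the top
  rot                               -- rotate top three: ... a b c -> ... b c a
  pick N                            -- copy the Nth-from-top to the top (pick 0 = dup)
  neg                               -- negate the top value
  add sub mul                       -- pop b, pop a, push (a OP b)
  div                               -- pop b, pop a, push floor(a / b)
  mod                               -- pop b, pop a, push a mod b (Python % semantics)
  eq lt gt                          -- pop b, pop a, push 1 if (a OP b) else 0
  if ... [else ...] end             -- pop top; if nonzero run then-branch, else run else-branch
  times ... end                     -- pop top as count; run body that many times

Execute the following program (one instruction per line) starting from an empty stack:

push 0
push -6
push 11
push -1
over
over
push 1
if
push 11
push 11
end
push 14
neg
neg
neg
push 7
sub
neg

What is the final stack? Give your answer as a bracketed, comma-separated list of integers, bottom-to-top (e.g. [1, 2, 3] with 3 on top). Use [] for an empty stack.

After 'push 0': [0]
After 'push -6': [0, -6]
After 'push 11': [0, -6, 11]
After 'push -1': [0, -6, 11, -1]
After 'over': [0, -6, 11, -1, 11]
After 'over': [0, -6, 11, -1, 11, -1]
After 'push 1': [0, -6, 11, -1, 11, -1, 1]
After 'if': [0, -6, 11, -1, 11, -1]
After 'push 11': [0, -6, 11, -1, 11, -1, 11]
After 'push 11': [0, -6, 11, -1, 11, -1, 11, 11]
After 'push 14': [0, -6, 11, -1, 11, -1, 11, 11, 14]
After 'neg': [0, -6, 11, -1, 11, -1, 11, 11, -14]
After 'neg': [0, -6, 11, -1, 11, -1, 11, 11, 14]
After 'neg': [0, -6, 11, -1, 11, -1, 11, 11, -14]
After 'push 7': [0, -6, 11, -1, 11, -1, 11, 11, -14, 7]
After 'sub': [0, -6, 11, -1, 11, -1, 11, 11, -21]
After 'neg': [0, -6, 11, -1, 11, -1, 11, 11, 21]

Answer: [0, -6, 11, -1, 11, -1, 11, 11, 21]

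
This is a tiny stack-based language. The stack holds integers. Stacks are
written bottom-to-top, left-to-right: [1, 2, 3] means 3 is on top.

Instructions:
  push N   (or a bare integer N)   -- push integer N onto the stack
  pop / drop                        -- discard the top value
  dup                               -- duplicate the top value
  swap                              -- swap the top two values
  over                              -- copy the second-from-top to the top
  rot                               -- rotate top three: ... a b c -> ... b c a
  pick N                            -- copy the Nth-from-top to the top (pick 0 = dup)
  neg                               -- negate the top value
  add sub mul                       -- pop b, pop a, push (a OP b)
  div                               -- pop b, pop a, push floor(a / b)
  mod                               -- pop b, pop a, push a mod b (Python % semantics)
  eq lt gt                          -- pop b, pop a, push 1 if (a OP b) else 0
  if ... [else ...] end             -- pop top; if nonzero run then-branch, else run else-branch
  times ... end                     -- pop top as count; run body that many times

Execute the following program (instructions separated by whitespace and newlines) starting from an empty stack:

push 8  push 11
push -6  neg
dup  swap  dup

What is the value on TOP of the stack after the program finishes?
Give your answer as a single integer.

Answer: 6

Derivation:
After 'push 8': [8]
After 'push 11': [8, 11]
After 'push -6': [8, 11, -6]
After 'neg': [8, 11, 6]
After 'dup': [8, 11, 6, 6]
After 'swap': [8, 11, 6, 6]
After 'dup': [8, 11, 6, 6, 6]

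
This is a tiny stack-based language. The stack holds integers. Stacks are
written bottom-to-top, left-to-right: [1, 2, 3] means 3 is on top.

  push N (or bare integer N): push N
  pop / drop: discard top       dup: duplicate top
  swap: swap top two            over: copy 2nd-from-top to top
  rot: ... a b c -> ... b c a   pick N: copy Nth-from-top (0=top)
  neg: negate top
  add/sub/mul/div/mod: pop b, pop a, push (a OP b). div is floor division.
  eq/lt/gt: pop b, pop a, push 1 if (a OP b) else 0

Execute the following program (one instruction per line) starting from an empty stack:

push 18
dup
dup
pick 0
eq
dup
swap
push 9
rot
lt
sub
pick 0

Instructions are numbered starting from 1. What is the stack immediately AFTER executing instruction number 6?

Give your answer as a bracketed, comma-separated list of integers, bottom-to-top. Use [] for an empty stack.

Step 1 ('push 18'): [18]
Step 2 ('dup'): [18, 18]
Step 3 ('dup'): [18, 18, 18]
Step 4 ('pick 0'): [18, 18, 18, 18]
Step 5 ('eq'): [18, 18, 1]
Step 6 ('dup'): [18, 18, 1, 1]

Answer: [18, 18, 1, 1]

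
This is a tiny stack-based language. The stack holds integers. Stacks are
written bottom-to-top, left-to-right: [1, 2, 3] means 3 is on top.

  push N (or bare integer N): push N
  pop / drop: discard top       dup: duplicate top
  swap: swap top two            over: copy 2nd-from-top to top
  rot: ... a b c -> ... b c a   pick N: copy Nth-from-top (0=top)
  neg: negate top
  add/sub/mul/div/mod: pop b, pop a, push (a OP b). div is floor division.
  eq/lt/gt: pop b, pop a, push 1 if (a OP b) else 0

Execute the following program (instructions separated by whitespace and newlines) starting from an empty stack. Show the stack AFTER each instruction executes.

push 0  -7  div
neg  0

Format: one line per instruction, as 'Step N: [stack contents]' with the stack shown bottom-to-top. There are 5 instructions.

Step 1: [0]
Step 2: [0, -7]
Step 3: [0]
Step 4: [0]
Step 5: [0, 0]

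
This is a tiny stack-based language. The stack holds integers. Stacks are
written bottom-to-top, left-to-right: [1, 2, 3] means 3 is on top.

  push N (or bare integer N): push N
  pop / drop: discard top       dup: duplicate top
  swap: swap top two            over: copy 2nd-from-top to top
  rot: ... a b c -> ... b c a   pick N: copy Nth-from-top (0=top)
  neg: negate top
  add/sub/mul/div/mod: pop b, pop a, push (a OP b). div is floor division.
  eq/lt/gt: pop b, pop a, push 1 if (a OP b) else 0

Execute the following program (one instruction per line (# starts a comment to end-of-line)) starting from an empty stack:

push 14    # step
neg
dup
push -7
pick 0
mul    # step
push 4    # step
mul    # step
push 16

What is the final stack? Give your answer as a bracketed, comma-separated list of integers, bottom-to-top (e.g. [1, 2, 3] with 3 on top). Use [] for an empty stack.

Answer: [-14, -14, 196, 16]

Derivation:
After 'push 14': [14]
After 'neg': [-14]
After 'dup': [-14, -14]
After 'push -7': [-14, -14, -7]
After 'pick 0': [-14, -14, -7, -7]
After 'mul': [-14, -14, 49]
After 'push 4': [-14, -14, 49, 4]
After 'mul': [-14, -14, 196]
After 'push 16': [-14, -14, 196, 16]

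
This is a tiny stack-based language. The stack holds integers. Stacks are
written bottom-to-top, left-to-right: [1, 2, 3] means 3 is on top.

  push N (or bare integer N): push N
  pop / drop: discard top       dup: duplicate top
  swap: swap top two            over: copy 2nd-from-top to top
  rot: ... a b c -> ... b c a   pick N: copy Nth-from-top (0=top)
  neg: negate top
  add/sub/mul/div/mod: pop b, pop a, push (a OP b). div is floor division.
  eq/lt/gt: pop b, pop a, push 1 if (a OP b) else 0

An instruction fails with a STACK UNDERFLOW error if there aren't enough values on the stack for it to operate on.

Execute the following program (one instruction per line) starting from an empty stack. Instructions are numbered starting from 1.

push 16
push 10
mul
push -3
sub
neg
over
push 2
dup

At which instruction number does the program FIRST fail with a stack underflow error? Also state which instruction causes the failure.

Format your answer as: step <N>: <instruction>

Answer: step 7: over

Derivation:
Step 1 ('push 16'): stack = [16], depth = 1
Step 2 ('push 10'): stack = [16, 10], depth = 2
Step 3 ('mul'): stack = [160], depth = 1
Step 4 ('push -3'): stack = [160, -3], depth = 2
Step 5 ('sub'): stack = [163], depth = 1
Step 6 ('neg'): stack = [-163], depth = 1
Step 7 ('over'): needs 2 value(s) but depth is 1 — STACK UNDERFLOW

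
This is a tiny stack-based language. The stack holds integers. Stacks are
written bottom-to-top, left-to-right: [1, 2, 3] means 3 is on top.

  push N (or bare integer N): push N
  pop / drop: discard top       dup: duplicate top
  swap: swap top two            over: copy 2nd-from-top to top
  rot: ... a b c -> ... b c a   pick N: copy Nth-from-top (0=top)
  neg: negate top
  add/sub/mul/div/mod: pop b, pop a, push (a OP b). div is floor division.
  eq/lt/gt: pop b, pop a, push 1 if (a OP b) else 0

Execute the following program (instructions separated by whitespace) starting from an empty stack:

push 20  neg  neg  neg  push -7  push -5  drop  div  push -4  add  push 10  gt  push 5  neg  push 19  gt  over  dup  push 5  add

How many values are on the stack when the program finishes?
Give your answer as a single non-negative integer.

After 'push 20': stack = [20] (depth 1)
After 'neg': stack = [-20] (depth 1)
After 'neg': stack = [20] (depth 1)
After 'neg': stack = [-20] (depth 1)
After 'push -7': stack = [-20, -7] (depth 2)
After 'push -5': stack = [-20, -7, -5] (depth 3)
After 'drop': stack = [-20, -7] (depth 2)
After 'div': stack = [2] (depth 1)
After 'push -4': stack = [2, -4] (depth 2)
After 'add': stack = [-2] (depth 1)
After 'push 10': stack = [-2, 10] (depth 2)
After 'gt': stack = [0] (depth 1)
After 'push 5': stack = [0, 5] (depth 2)
After 'neg': stack = [0, -5] (depth 2)
After 'push 19': stack = [0, -5, 19] (depth 3)
After 'gt': stack = [0, 0] (depth 2)
After 'over': stack = [0, 0, 0] (depth 3)
After 'dup': stack = [0, 0, 0, 0] (depth 4)
After 'push 5': stack = [0, 0, 0, 0, 5] (depth 5)
After 'add': stack = [0, 0, 0, 5] (depth 4)

Answer: 4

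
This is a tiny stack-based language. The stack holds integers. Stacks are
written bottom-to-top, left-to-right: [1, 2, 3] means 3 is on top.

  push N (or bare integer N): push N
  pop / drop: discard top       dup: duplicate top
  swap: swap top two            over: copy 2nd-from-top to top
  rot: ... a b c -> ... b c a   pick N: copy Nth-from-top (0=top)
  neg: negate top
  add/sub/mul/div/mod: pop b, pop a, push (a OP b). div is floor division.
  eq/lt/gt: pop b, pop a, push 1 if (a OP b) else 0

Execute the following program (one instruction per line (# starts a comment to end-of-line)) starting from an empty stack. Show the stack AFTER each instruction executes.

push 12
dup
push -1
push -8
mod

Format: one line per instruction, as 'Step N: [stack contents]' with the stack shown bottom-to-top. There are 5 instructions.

Step 1: [12]
Step 2: [12, 12]
Step 3: [12, 12, -1]
Step 4: [12, 12, -1, -8]
Step 5: [12, 12, -1]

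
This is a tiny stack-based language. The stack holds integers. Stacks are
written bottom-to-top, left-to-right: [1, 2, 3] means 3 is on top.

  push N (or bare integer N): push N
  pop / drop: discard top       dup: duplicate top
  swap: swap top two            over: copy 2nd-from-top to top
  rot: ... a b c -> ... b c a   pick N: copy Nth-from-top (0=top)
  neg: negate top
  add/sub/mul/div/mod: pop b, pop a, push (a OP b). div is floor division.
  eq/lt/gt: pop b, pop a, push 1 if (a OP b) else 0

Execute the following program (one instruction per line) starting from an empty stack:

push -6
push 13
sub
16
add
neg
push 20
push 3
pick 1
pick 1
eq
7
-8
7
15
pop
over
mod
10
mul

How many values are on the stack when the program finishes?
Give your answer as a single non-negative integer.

Answer: 7

Derivation:
After 'push -6': stack = [-6] (depth 1)
After 'push 13': stack = [-6, 13] (depth 2)
After 'sub': stack = [-19] (depth 1)
After 'push 16': stack = [-19, 16] (depth 2)
After 'add': stack = [-3] (depth 1)
After 'neg': stack = [3] (depth 1)
After 'push 20': stack = [3, 20] (depth 2)
After 'push 3': stack = [3, 20, 3] (depth 3)
After 'pick 1': stack = [3, 20, 3, 20] (depth 4)
After 'pick 1': stack = [3, 20, 3, 20, 3] (depth 5)
After 'eq': stack = [3, 20, 3, 0] (depth 4)
After 'push 7': stack = [3, 20, 3, 0, 7] (depth 5)
After 'push -8': stack = [3, 20, 3, 0, 7, -8] (depth 6)
After 'push 7': stack = [3, 20, 3, 0, 7, -8, 7] (depth 7)
After 'push 15': stack = [3, 20, 3, 0, 7, -8, 7, 15] (depth 8)
After 'pop': stack = [3, 20, 3, 0, 7, -8, 7] (depth 7)
After 'over': stack = [3, 20, 3, 0, 7, -8, 7, -8] (depth 8)
After 'mod': stack = [3, 20, 3, 0, 7, -8, -1] (depth 7)
After 'push 10': stack = [3, 20, 3, 0, 7, -8, -1, 10] (depth 8)
After 'mul': stack = [3, 20, 3, 0, 7, -8, -10] (depth 7)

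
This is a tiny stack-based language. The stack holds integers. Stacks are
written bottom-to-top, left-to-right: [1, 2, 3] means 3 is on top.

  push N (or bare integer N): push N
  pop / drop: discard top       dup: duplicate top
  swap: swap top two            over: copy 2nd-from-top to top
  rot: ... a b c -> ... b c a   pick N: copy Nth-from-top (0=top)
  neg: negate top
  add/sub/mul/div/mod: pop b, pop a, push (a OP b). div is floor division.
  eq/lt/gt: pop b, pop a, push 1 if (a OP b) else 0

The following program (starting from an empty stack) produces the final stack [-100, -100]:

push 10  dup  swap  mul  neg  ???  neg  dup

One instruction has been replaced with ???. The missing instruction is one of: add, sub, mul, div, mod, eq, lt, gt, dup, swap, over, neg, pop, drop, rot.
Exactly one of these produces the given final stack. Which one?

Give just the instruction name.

Answer: neg

Derivation:
Stack before ???: [-100]
Stack after ???:  [100]
The instruction that transforms [-100] -> [100] is: neg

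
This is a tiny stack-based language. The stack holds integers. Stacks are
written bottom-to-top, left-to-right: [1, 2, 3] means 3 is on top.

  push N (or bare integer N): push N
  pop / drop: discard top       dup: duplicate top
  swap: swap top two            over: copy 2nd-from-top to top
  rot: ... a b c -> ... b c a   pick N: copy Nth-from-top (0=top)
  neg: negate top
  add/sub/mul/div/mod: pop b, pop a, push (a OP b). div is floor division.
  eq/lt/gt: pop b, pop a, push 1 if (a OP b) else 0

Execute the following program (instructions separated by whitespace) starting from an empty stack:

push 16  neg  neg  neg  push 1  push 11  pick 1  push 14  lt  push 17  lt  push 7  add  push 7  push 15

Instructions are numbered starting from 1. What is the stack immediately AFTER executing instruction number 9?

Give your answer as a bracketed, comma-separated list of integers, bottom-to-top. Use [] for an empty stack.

Answer: [-16, 1, 11, 1]

Derivation:
Step 1 ('push 16'): [16]
Step 2 ('neg'): [-16]
Step 3 ('neg'): [16]
Step 4 ('neg'): [-16]
Step 5 ('push 1'): [-16, 1]
Step 6 ('push 11'): [-16, 1, 11]
Step 7 ('pick 1'): [-16, 1, 11, 1]
Step 8 ('push 14'): [-16, 1, 11, 1, 14]
Step 9 ('lt'): [-16, 1, 11, 1]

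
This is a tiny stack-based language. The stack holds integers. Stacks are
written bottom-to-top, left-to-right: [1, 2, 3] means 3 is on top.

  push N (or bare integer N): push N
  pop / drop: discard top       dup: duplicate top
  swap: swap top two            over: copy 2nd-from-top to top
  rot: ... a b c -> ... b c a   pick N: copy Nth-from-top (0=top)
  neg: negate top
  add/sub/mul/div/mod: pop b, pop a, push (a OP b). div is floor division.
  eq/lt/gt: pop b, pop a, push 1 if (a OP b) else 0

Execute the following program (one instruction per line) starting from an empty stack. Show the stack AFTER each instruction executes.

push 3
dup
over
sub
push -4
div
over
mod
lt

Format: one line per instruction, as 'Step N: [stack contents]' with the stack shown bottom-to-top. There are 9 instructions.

Step 1: [3]
Step 2: [3, 3]
Step 3: [3, 3, 3]
Step 4: [3, 0]
Step 5: [3, 0, -4]
Step 6: [3, 0]
Step 7: [3, 0, 3]
Step 8: [3, 0]
Step 9: [0]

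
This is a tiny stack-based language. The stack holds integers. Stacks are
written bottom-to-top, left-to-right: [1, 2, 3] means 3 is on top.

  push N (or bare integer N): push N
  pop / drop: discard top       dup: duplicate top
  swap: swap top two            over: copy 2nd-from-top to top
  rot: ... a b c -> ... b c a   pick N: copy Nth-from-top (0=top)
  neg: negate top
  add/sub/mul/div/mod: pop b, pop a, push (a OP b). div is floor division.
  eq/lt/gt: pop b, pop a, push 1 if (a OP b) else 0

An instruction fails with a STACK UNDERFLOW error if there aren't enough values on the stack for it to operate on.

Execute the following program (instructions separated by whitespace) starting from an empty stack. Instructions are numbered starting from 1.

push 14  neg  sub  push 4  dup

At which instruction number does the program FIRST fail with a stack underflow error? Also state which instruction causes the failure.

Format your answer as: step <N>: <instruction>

Answer: step 3: sub

Derivation:
Step 1 ('push 14'): stack = [14], depth = 1
Step 2 ('neg'): stack = [-14], depth = 1
Step 3 ('sub'): needs 2 value(s) but depth is 1 — STACK UNDERFLOW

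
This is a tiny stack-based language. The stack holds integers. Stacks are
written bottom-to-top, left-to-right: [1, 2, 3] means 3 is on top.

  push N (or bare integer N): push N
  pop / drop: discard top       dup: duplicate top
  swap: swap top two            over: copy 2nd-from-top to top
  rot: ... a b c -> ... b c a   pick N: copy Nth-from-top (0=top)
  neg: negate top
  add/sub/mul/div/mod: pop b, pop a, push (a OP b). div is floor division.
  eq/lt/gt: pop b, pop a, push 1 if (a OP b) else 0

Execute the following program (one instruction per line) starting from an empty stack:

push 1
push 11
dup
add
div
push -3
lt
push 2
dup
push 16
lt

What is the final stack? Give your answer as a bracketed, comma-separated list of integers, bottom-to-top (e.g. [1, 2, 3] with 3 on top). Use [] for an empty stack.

After 'push 1': [1]
After 'push 11': [1, 11]
After 'dup': [1, 11, 11]
After 'add': [1, 22]
After 'div': [0]
After 'push -3': [0, -3]
After 'lt': [0]
After 'push 2': [0, 2]
After 'dup': [0, 2, 2]
After 'push 16': [0, 2, 2, 16]
After 'lt': [0, 2, 1]

Answer: [0, 2, 1]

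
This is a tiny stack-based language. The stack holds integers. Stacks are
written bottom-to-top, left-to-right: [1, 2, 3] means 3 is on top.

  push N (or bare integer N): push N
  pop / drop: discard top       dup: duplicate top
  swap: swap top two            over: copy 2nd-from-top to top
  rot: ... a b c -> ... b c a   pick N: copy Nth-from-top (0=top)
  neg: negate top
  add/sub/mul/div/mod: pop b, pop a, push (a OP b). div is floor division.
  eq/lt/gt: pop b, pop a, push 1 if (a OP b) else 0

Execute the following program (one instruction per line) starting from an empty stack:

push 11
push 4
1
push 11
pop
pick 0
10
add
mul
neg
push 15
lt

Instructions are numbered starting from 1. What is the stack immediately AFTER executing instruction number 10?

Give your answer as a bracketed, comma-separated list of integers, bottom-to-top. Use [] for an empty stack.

Answer: [11, 4, -11]

Derivation:
Step 1 ('push 11'): [11]
Step 2 ('push 4'): [11, 4]
Step 3 ('1'): [11, 4, 1]
Step 4 ('push 11'): [11, 4, 1, 11]
Step 5 ('pop'): [11, 4, 1]
Step 6 ('pick 0'): [11, 4, 1, 1]
Step 7 ('10'): [11, 4, 1, 1, 10]
Step 8 ('add'): [11, 4, 1, 11]
Step 9 ('mul'): [11, 4, 11]
Step 10 ('neg'): [11, 4, -11]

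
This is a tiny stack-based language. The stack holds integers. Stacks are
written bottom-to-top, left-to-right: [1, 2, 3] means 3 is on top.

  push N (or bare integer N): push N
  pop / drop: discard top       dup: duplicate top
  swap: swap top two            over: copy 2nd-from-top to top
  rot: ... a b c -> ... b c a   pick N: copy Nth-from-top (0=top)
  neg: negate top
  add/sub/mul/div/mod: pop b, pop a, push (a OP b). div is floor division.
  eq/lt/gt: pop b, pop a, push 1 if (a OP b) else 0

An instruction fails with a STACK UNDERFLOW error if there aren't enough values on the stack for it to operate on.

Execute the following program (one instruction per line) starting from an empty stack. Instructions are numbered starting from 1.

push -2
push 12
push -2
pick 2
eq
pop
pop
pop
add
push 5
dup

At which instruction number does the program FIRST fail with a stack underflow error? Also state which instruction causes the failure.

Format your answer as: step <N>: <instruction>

Answer: step 9: add

Derivation:
Step 1 ('push -2'): stack = [-2], depth = 1
Step 2 ('push 12'): stack = [-2, 12], depth = 2
Step 3 ('push -2'): stack = [-2, 12, -2], depth = 3
Step 4 ('pick 2'): stack = [-2, 12, -2, -2], depth = 4
Step 5 ('eq'): stack = [-2, 12, 1], depth = 3
Step 6 ('pop'): stack = [-2, 12], depth = 2
Step 7 ('pop'): stack = [-2], depth = 1
Step 8 ('pop'): stack = [], depth = 0
Step 9 ('add'): needs 2 value(s) but depth is 0 — STACK UNDERFLOW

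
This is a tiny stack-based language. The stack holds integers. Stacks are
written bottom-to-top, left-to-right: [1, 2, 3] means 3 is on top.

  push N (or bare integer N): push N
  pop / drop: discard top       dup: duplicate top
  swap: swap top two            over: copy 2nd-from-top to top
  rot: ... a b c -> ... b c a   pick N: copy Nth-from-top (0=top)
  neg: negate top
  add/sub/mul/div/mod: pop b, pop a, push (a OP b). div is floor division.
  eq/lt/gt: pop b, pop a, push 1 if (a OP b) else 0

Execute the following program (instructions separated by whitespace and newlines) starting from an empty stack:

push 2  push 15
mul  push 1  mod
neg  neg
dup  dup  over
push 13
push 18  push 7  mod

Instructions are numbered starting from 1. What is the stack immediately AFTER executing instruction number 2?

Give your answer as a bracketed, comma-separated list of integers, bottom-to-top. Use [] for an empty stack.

Answer: [2, 15]

Derivation:
Step 1 ('push 2'): [2]
Step 2 ('push 15'): [2, 15]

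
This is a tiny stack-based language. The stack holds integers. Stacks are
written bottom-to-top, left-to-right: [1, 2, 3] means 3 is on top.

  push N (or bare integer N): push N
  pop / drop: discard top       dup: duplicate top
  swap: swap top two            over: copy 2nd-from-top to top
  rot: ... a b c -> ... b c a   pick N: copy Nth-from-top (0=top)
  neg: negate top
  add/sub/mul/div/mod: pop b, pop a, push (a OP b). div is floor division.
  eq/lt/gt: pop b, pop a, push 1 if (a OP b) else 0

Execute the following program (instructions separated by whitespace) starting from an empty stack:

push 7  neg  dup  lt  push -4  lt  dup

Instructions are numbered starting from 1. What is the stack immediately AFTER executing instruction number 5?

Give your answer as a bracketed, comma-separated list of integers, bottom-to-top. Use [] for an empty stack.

Step 1 ('push 7'): [7]
Step 2 ('neg'): [-7]
Step 3 ('dup'): [-7, -7]
Step 4 ('lt'): [0]
Step 5 ('push -4'): [0, -4]

Answer: [0, -4]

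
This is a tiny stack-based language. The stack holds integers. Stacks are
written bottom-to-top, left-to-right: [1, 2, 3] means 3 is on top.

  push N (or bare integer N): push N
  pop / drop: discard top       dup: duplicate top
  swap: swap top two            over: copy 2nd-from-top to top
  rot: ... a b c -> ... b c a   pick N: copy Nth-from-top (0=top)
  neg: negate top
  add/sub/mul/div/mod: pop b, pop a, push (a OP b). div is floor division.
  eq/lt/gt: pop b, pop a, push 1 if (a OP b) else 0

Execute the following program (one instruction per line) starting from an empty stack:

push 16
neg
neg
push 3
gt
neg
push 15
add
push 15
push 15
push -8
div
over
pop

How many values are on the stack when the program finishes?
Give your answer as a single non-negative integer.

After 'push 16': stack = [16] (depth 1)
After 'neg': stack = [-16] (depth 1)
After 'neg': stack = [16] (depth 1)
After 'push 3': stack = [16, 3] (depth 2)
After 'gt': stack = [1] (depth 1)
After 'neg': stack = [-1] (depth 1)
After 'push 15': stack = [-1, 15] (depth 2)
After 'add': stack = [14] (depth 1)
After 'push 15': stack = [14, 15] (depth 2)
After 'push 15': stack = [14, 15, 15] (depth 3)
After 'push -8': stack = [14, 15, 15, -8] (depth 4)
After 'div': stack = [14, 15, -2] (depth 3)
After 'over': stack = [14, 15, -2, 15] (depth 4)
After 'pop': stack = [14, 15, -2] (depth 3)

Answer: 3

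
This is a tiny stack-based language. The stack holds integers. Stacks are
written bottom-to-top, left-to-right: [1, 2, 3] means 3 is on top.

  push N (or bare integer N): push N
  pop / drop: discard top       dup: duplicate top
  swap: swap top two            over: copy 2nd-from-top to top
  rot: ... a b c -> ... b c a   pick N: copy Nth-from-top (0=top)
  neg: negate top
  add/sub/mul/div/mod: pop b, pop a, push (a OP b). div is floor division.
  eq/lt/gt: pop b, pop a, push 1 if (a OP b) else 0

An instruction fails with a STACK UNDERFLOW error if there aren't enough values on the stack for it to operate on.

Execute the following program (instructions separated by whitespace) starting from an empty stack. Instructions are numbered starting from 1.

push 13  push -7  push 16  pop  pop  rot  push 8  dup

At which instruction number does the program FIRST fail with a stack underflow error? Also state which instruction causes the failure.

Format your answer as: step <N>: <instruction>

Step 1 ('push 13'): stack = [13], depth = 1
Step 2 ('push -7'): stack = [13, -7], depth = 2
Step 3 ('push 16'): stack = [13, -7, 16], depth = 3
Step 4 ('pop'): stack = [13, -7], depth = 2
Step 5 ('pop'): stack = [13], depth = 1
Step 6 ('rot'): needs 3 value(s) but depth is 1 — STACK UNDERFLOW

Answer: step 6: rot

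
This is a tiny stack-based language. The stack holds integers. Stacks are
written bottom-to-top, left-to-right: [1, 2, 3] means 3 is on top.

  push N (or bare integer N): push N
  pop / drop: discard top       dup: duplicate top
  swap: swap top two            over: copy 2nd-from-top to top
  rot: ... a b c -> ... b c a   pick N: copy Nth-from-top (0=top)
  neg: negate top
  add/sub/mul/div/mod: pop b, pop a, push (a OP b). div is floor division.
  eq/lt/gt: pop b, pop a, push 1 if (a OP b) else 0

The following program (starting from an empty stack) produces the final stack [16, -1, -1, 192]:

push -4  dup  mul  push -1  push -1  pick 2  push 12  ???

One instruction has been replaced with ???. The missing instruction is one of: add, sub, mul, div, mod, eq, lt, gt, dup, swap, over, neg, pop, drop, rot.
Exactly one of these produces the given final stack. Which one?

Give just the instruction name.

Answer: mul

Derivation:
Stack before ???: [16, -1, -1, 16, 12]
Stack after ???:  [16, -1, -1, 192]
The instruction that transforms [16, -1, -1, 16, 12] -> [16, -1, -1, 192] is: mul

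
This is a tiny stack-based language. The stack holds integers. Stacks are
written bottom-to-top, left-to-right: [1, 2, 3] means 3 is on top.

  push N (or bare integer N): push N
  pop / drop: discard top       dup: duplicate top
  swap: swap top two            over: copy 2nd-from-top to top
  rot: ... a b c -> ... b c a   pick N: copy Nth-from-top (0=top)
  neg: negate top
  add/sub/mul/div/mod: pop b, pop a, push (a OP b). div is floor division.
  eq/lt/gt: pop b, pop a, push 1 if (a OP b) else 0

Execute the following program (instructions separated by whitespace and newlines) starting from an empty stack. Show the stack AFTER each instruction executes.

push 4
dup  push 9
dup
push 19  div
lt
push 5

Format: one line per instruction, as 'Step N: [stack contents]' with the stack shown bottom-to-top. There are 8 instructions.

Step 1: [4]
Step 2: [4, 4]
Step 3: [4, 4, 9]
Step 4: [4, 4, 9, 9]
Step 5: [4, 4, 9, 9, 19]
Step 6: [4, 4, 9, 0]
Step 7: [4, 4, 0]
Step 8: [4, 4, 0, 5]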